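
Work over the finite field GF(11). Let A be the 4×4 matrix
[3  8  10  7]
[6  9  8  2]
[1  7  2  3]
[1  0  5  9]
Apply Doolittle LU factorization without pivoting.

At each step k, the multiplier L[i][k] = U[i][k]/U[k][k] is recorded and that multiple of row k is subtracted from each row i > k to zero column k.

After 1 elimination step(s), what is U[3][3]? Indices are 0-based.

[col 0] pivot 3
  R1 -= 2*R0 → (0, 4, 10, 10)  (L[1][0] := 2)
  R2 -= 4*R0 → (0, 8, 6, 8)  (L[2][0] := 4)
  R3 -= 4*R0 → (0, 1, 9, 3)  (L[3][0] := 4)

U[3][3] = 3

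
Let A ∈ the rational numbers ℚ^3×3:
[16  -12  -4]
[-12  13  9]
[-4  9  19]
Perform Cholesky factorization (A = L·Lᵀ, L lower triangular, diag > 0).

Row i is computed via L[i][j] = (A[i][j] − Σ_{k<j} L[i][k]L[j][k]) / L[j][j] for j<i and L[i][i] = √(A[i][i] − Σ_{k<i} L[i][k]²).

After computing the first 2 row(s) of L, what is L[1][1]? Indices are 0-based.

Step 1: L[0][0] = √(16) = 4.
  L[1][0] = (-12) / L[0][0] = -3.
Step 2: L[1][1] = √(4) = 2.

L[1][1] = 2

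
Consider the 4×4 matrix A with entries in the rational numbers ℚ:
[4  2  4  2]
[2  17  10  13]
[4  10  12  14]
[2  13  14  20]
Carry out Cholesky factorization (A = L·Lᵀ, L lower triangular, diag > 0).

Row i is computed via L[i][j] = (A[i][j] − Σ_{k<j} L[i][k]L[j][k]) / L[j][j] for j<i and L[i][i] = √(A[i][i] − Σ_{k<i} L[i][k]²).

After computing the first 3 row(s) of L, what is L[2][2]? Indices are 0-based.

L[2][2] = 2

Step 1: L[0][0] = √(4) = 2.
  L[1][0] = (2) / L[0][0] = 1.
Step 2: L[1][1] = √(16) = 4.
  L[2][0] = (4) / L[0][0] = 2.
  L[2][1] = (8) / L[1][1] = 2.
Step 3: L[2][2] = √(4) = 2.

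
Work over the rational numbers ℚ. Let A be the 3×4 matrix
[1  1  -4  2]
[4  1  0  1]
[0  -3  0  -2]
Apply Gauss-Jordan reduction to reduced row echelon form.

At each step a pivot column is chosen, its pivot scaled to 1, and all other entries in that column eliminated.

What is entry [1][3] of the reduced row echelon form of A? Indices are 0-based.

M[1][3] = 2/3

step 1: normalize row 0 (÷1) = (1, 1, -4, 2)
  row 1: subtract 4×row0 = (0, -3, 16, -7)
step 2: normalize row 1 (÷-3) = (0, 1, -16/3, 7/3)
  row 0: subtract 1×row1 = (1, 0, 4/3, -1/3)
  row 2: subtract -3×row1 = (0, 0, -16, 5)
step 3: normalize row 2 (÷-16) = (0, 0, 1, -5/16)
  row 0: subtract 4/3×row2 = (1, 0, 0, 1/12)
  row 1: subtract -16/3×row2 = (0, 1, 0, 2/3)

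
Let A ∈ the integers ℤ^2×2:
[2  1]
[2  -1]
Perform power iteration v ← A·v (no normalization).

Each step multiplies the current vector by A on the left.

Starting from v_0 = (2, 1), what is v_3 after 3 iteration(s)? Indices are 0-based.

v_3 = (33, 19)

v_0 = (2, 1).
v_1 = A·v_0 = (5, 3).
v_2 = A·v_1 = (13, 7).
v_3 = A·v_2 = (33, 19).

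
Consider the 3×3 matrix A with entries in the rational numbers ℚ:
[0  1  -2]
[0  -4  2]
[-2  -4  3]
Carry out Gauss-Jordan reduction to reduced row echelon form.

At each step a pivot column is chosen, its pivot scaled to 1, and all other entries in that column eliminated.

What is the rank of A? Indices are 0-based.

pivot(0,0): swap R0↔R2
pivot(0,0)=-2: scale R0 → (1, 2, -3/2)
pivot(1,1)=-4: scale R1 → (0, 1, -1/2)
  clear (0,1): R0 −= (2)R1 → (1, 0, -1/2)
  clear (2,1): R2 −= (1)R1 → (0, 0, -3/2)
pivot(2,2)=-3/2: scale R2 → (0, 0, 1)
  clear (0,2): R0 −= (-1/2)R2 → (1, 0, 0)
  clear (1,2): R1 −= (-1/2)R2 → (0, 1, 0)

rank = 3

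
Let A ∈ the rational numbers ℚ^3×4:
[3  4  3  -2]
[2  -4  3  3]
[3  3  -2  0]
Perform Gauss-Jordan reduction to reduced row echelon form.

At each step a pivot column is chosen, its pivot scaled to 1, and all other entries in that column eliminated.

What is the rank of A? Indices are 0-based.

pivot(0,0)=3: scale R0 → (1, 4/3, 1, -2/3)
  clear (1,0): R1 −= (2)R0 → (0, -20/3, 1, 13/3)
  clear (2,0): R2 −= (3)R0 → (0, -1, -5, 2)
pivot(1,1)=-20/3: scale R1 → (0, 1, -3/20, -13/20)
  clear (0,1): R0 −= (4/3)R1 → (1, 0, 6/5, 1/5)
  clear (2,1): R2 −= (-1)R1 → (0, 0, -103/20, 27/20)
pivot(2,2)=-103/20: scale R2 → (0, 0, 1, -27/103)
  clear (0,2): R0 −= (6/5)R2 → (1, 0, 0, 53/103)
  clear (1,2): R1 −= (-3/20)R2 → (0, 1, 0, -71/103)

rank = 3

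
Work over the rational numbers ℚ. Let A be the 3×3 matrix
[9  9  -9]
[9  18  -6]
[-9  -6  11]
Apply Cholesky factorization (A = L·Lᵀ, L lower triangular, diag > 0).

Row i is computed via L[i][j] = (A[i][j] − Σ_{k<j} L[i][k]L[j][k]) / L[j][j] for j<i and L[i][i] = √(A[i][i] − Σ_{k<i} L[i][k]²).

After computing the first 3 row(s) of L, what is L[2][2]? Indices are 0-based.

L[2][2] = 1

Step 1: L[0][0] = √(9) = 3.
  L[1][0] = (9) / L[0][0] = 3.
Step 2: L[1][1] = √(9) = 3.
  L[2][0] = (-9) / L[0][0] = -3.
  L[2][1] = (3) / L[1][1] = 1.
Step 3: L[2][2] = √(1) = 1.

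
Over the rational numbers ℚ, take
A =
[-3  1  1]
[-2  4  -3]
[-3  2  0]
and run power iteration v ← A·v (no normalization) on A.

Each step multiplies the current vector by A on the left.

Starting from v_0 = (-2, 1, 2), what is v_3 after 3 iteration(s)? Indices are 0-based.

v_0 = (-2, 1, 2).
v_1 = A·v_0 = (9, 2, 8).
v_2 = A·v_1 = (-17, -34, -23).
v_3 = A·v_2 = (-6, -33, -17).

v_3 = (-6, -33, -17)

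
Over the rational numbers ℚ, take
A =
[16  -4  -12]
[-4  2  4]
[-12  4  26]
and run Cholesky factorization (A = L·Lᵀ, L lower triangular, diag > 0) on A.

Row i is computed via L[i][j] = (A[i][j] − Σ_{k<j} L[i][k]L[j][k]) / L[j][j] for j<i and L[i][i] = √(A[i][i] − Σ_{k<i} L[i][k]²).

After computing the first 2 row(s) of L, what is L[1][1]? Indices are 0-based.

Step 1: L[0][0] = √(16) = 4.
  L[1][0] = (-4) / L[0][0] = -1.
Step 2: L[1][1] = √(1) = 1.

L[1][1] = 1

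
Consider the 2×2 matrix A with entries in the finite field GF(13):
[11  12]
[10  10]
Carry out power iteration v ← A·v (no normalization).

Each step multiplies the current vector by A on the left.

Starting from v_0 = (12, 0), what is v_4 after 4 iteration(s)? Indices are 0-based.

v_0 = (12, 0).
v_1 = A·v_0 = (2, 3).
v_2 = A·v_1 = (6, 11).
v_3 = A·v_2 = (3, 1).
v_4 = A·v_3 = (6, 1).

v_4 = (6, 1)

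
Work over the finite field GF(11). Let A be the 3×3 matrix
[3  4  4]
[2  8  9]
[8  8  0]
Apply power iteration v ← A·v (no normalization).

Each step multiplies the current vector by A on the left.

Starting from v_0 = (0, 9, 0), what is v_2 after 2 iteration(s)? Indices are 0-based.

v_2 = (2, 9, 6)

v_0 = (0, 9, 0).
v_1 = A·v_0 = (3, 6, 6).
v_2 = A·v_1 = (2, 9, 6).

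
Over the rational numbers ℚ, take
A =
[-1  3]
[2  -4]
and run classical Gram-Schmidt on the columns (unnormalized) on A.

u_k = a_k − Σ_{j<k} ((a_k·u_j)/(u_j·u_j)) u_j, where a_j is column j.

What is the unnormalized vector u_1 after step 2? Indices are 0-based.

u_1 = (4/5, 2/5)

Step 1: u_0 = a_0 = (-1, 2).
Step 2: u_1 = a_1 − (-11/5)·u_0 = (4/5, 2/5).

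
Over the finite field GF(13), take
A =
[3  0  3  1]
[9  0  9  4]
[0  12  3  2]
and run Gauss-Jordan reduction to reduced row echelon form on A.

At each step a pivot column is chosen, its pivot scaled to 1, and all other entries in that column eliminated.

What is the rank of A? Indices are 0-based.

rank = 3

[1] R0 /= 3  ⇒  (1, 0, 1, 9)
     R1 -= 9·R0  ⇒  (0, 0, 0, 1)
[2] R1 <-> R2
[2] R1 /= 12  ⇒  (0, 1, 10, 11)
column 2 empty below row 2
[3] R2 /= 1  ⇒  (0, 0, 0, 1)
     R0 -= 9·R2  ⇒  (1, 0, 1, 0)
     R1 -= 11·R2  ⇒  (0, 1, 10, 0)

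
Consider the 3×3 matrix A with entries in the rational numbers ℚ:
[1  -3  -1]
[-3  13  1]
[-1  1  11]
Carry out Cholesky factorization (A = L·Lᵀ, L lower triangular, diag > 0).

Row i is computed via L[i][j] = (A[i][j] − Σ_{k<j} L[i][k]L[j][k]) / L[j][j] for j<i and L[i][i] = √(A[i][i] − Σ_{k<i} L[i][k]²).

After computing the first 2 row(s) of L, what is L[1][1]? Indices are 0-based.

Step 1: L[0][0] = √(1) = 1.
  L[1][0] = (-3) / L[0][0] = -3.
Step 2: L[1][1] = √(4) = 2.

L[1][1] = 2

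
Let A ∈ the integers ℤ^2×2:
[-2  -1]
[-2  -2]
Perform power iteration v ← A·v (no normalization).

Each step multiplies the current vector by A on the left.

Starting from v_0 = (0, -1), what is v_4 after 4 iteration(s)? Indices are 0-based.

v_0 = (0, -1).
v_1 = A·v_0 = (1, 2).
v_2 = A·v_1 = (-4, -6).
v_3 = A·v_2 = (14, 20).
v_4 = A·v_3 = (-48, -68).

v_4 = (-48, -68)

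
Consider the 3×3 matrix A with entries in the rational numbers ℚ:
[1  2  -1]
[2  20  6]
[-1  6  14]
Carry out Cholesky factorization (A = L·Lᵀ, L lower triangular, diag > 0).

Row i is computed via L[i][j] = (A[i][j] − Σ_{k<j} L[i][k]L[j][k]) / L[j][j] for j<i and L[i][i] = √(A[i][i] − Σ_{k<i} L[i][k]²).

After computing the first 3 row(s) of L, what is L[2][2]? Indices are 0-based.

Step 1: L[0][0] = √(1) = 1.
  L[1][0] = (2) / L[0][0] = 2.
Step 2: L[1][1] = √(16) = 4.
  L[2][0] = (-1) / L[0][0] = -1.
  L[2][1] = (8) / L[1][1] = 2.
Step 3: L[2][2] = √(9) = 3.

L[2][2] = 3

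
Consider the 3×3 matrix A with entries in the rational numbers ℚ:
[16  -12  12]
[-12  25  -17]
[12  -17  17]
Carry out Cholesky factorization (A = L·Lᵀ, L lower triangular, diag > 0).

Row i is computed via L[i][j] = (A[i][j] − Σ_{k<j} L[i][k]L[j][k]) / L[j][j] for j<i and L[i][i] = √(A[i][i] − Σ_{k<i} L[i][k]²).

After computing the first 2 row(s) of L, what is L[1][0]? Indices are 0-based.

Step 1: L[0][0] = √(16) = 4.
  L[1][0] = (-12) / L[0][0] = -3.
Step 2: L[1][1] = √(16) = 4.

L[1][0] = -3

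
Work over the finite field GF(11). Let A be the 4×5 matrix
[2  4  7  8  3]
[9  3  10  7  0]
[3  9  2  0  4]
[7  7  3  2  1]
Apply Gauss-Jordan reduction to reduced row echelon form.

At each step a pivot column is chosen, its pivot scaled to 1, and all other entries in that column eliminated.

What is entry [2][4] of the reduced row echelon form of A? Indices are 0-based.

[1] R0 /= 2  ⇒  (1, 2, 9, 4, 7)
     R1 -= 9·R0  ⇒  (0, 7, 6, 4, 3)
     R2 -= 3·R0  ⇒  (0, 3, 8, 10, 5)
     R3 -= 7·R0  ⇒  (0, 4, 6, 7, 7)
[2] R1 /= 7  ⇒  (0, 1, 4, 10, 2)
     R0 -= 2·R1  ⇒  (1, 0, 1, 6, 3)
     R2 -= 3·R1  ⇒  (0, 0, 7, 2, 10)
     R3 -= 4·R1  ⇒  (0, 0, 1, 0, 10)
[3] R2 /= 7  ⇒  (0, 0, 1, 5, 3)
     R0 -= 1·R2  ⇒  (1, 0, 0, 1, 0)
     R1 -= 4·R2  ⇒  (0, 1, 0, 1, 1)
     R3 -= 1·R2  ⇒  (0, 0, 0, 6, 7)
[4] R3 /= 6  ⇒  (0, 0, 0, 1, 3)
     R0 -= 1·R3  ⇒  (1, 0, 0, 0, 8)
     R1 -= 1·R3  ⇒  (0, 1, 0, 0, 9)
     R2 -= 5·R3  ⇒  (0, 0, 1, 0, 10)

M[2][4] = 10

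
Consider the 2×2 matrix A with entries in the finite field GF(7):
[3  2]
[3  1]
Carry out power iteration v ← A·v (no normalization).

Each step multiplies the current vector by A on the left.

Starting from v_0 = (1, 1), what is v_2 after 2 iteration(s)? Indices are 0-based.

v_2 = (2, 5)

v_0 = (1, 1).
v_1 = A·v_0 = (5, 4).
v_2 = A·v_1 = (2, 5).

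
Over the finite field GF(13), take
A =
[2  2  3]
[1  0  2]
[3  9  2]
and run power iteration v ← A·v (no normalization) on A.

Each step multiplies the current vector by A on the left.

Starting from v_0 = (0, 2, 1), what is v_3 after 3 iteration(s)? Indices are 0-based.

v_0 = (0, 2, 1).
v_1 = A·v_0 = (7, 2, 7).
v_2 = A·v_1 = (0, 8, 1).
v_3 = A·v_2 = (6, 2, 9).

v_3 = (6, 2, 9)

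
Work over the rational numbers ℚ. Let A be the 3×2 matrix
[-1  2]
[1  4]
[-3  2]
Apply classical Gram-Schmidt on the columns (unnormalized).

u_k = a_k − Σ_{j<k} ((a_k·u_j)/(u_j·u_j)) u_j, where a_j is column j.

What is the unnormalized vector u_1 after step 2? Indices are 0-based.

u_1 = (18/11, 48/11, 10/11)

Step 1: u_0 = a_0 = (-1, 1, -3).
Step 2: u_1 = a_1 − (-4/11)·u_0 = (18/11, 48/11, 10/11).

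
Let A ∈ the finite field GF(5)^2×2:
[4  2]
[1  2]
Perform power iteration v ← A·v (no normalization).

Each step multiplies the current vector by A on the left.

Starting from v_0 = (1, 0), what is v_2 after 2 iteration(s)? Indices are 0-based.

v_0 = (1, 0).
v_1 = A·v_0 = (4, 1).
v_2 = A·v_1 = (3, 1).

v_2 = (3, 1)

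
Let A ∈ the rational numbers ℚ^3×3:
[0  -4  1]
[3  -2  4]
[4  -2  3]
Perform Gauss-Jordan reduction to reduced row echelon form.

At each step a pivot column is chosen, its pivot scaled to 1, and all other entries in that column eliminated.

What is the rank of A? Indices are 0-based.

[1] R0 <-> R1
[1] R0 /= 3  ⇒  (1, -2/3, 4/3)
     R2 -= 4·R0  ⇒  (0, 2/3, -7/3)
[2] R1 /= -4  ⇒  (0, 1, -1/4)
     R0 -= -2/3·R1  ⇒  (1, 0, 7/6)
     R2 -= 2/3·R1  ⇒  (0, 0, -13/6)
[3] R2 /= -13/6  ⇒  (0, 0, 1)
     R0 -= 7/6·R2  ⇒  (1, 0, 0)
     R1 -= -1/4·R2  ⇒  (0, 1, 0)

rank = 3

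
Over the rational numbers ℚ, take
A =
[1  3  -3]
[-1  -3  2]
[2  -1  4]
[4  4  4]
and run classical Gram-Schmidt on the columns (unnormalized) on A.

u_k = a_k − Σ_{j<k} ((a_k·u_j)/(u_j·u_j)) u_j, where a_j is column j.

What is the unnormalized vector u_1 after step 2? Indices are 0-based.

Step 1: u_0 = a_0 = (1, -1, 2, 4).
Step 2: u_1 = a_1 − (10/11)·u_0 = (23/11, -23/11, -31/11, 4/11).

u_1 = (23/11, -23/11, -31/11, 4/11)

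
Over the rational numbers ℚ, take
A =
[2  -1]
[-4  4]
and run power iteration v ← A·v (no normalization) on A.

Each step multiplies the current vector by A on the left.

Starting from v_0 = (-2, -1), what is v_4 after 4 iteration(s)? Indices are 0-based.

v_4 = (-248, 800)

v_0 = (-2, -1).
v_1 = A·v_0 = (-3, 4).
v_2 = A·v_1 = (-10, 28).
v_3 = A·v_2 = (-48, 152).
v_4 = A·v_3 = (-248, 800).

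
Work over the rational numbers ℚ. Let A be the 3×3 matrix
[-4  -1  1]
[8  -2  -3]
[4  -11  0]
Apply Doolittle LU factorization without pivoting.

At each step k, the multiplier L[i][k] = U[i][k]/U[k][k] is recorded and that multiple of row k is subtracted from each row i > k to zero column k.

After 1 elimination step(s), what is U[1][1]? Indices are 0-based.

U[1][1] = -4

Step 1: pivot at (0,0) is -4.
  row1 ← row1 − (-2)·row0  ⇒  L[1][0]=-2, U row1=(0, -4, -1)
  row2 ← row2 − (-1)·row0  ⇒  L[2][0]=-1, U row2=(0, -12, 1)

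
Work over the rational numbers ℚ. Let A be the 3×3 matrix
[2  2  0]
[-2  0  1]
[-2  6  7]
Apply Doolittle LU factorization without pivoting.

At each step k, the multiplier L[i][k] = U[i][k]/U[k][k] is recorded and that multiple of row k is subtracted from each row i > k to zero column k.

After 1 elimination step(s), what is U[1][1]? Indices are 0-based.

U[1][1] = 2

k=0: U[0][0]=2
  eliminate (1,0): mult=-1, new row 1: (0, 2, 1); set L[1][0]=-1
  eliminate (2,0): mult=-1, new row 2: (0, 8, 7); set L[2][0]=-1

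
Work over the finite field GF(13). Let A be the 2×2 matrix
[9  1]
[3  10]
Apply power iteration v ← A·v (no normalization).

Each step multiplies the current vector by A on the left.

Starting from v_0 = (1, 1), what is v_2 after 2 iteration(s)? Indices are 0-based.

v_0 = (1, 1).
v_1 = A·v_0 = (10, 0).
v_2 = A·v_1 = (12, 4).

v_2 = (12, 4)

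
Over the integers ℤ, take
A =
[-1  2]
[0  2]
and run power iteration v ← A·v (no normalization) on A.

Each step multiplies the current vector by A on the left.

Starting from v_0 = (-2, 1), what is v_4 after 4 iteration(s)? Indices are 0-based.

v_0 = (-2, 1).
v_1 = A·v_0 = (4, 2).
v_2 = A·v_1 = (0, 4).
v_3 = A·v_2 = (8, 8).
v_4 = A·v_3 = (8, 16).

v_4 = (8, 16)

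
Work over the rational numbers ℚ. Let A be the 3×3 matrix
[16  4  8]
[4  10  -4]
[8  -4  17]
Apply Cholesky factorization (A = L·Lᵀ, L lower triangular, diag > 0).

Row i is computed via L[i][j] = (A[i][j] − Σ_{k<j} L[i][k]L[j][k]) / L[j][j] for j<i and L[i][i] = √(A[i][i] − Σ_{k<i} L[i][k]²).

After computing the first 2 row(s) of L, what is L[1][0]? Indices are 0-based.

Step 1: L[0][0] = √(16) = 4.
  L[1][0] = (4) / L[0][0] = 1.
Step 2: L[1][1] = √(9) = 3.

L[1][0] = 1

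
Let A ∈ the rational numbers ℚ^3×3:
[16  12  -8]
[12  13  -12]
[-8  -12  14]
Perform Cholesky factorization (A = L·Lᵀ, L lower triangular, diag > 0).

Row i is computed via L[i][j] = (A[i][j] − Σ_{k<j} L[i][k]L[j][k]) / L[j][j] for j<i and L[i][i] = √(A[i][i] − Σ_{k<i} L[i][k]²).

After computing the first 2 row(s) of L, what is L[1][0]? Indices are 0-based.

Step 1: L[0][0] = √(16) = 4.
  L[1][0] = (12) / L[0][0] = 3.
Step 2: L[1][1] = √(4) = 2.

L[1][0] = 3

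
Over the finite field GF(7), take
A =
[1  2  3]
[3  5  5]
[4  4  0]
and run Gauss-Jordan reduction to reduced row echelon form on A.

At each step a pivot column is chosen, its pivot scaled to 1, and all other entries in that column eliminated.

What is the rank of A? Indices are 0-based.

pivot(0,0)=1: scale R0 → (1, 2, 3)
  clear (1,0): R1 −= (3)R0 → (0, 6, 3)
  clear (2,0): R2 −= (4)R0 → (0, 3, 2)
pivot(1,1)=6: scale R1 → (0, 1, 4)
  clear (0,1): R0 −= (2)R1 → (1, 0, 2)
  clear (2,1): R2 −= (3)R1 → (0, 0, 4)
pivot(2,2)=4: scale R2 → (0, 0, 1)
  clear (0,2): R0 −= (2)R2 → (1, 0, 0)
  clear (1,2): R1 −= (4)R2 → (0, 1, 0)

rank = 3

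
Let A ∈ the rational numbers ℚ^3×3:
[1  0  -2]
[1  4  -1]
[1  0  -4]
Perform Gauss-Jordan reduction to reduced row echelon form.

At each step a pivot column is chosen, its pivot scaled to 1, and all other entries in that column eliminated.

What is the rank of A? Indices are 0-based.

step 1: normalize row 0 (÷1) = (1, 0, -2)
  row 1: subtract 1×row0 = (0, 4, 1)
  row 2: subtract 1×row0 = (0, 0, -2)
step 2: normalize row 1 (÷4) = (0, 1, 1/4)
step 3: normalize row 2 (÷-2) = (0, 0, 1)
  row 0: subtract -2×row2 = (1, 0, 0)
  row 1: subtract 1/4×row2 = (0, 1, 0)

rank = 3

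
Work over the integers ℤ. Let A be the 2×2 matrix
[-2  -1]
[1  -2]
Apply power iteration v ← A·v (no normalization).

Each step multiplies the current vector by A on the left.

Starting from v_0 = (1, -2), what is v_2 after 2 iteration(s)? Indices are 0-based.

v_2 = (-5, -10)

v_0 = (1, -2).
v_1 = A·v_0 = (0, 5).
v_2 = A·v_1 = (-5, -10).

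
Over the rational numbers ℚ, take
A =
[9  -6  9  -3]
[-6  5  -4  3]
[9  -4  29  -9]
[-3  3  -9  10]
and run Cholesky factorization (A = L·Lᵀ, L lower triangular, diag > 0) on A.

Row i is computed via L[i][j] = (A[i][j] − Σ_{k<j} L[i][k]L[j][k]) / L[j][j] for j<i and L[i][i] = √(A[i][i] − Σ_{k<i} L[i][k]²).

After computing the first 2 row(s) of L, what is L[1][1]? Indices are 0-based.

Step 1: L[0][0] = √(9) = 3.
  L[1][0] = (-6) / L[0][0] = -2.
Step 2: L[1][1] = √(1) = 1.

L[1][1] = 1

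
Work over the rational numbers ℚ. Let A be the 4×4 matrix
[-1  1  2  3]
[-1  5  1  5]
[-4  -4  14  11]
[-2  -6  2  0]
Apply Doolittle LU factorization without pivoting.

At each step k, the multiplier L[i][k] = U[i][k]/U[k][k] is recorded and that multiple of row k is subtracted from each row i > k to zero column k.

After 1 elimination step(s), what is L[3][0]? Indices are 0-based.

L[3][0] = 2

Step 1: pivot at (0,0) is -1.
  row1 ← row1 − (1)·row0  ⇒  L[1][0]=1, U row1=(0, 4, -1, 2)
  row2 ← row2 − (4)·row0  ⇒  L[2][0]=4, U row2=(0, -8, 6, -1)
  row3 ← row3 − (2)·row0  ⇒  L[3][0]=2, U row3=(0, -8, -2, -6)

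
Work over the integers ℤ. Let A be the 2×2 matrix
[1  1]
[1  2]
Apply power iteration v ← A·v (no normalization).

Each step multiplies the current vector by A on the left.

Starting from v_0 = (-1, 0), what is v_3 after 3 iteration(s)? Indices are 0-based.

v_3 = (-5, -8)

v_0 = (-1, 0).
v_1 = A·v_0 = (-1, -1).
v_2 = A·v_1 = (-2, -3).
v_3 = A·v_2 = (-5, -8).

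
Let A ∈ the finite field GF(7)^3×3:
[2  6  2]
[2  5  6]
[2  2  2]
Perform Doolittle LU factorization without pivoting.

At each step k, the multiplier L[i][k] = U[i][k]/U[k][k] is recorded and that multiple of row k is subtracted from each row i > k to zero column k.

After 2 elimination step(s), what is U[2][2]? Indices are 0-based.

k=0: U[0][0]=2
  eliminate (1,0): mult=1, new row 1: (0, 6, 4); set L[1][0]=1
  eliminate (2,0): mult=1, new row 2: (0, 3, 0); set L[2][0]=1
k=1: U[1][1]=6
  eliminate (2,1): mult=4, new row 2: (0, 0, 5); set L[2][1]=4

U[2][2] = 5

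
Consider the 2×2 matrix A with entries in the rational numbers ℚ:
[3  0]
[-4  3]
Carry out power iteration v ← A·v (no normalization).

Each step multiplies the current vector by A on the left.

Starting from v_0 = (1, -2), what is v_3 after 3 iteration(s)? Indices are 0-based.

v_3 = (27, -162)

v_0 = (1, -2).
v_1 = A·v_0 = (3, -10).
v_2 = A·v_1 = (9, -42).
v_3 = A·v_2 = (27, -162).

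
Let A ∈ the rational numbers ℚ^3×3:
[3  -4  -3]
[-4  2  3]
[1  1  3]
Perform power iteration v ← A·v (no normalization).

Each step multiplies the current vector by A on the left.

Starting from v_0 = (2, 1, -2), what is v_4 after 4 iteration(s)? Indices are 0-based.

v_4 = (3667, -3223, -20)

v_0 = (2, 1, -2).
v_1 = A·v_0 = (8, -12, -3).
v_2 = A·v_1 = (81, -65, -13).
v_3 = A·v_2 = (542, -493, -23).
v_4 = A·v_3 = (3667, -3223, -20).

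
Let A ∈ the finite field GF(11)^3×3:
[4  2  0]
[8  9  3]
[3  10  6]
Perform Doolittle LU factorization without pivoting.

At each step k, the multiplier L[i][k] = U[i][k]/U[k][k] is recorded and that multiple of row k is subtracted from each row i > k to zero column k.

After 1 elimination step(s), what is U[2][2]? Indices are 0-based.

Step 1: pivot at (0,0) is 4.
  row1 ← row1 − (2)·row0  ⇒  L[1][0]=2, U row1=(0, 5, 3)
  row2 ← row2 − (9)·row0  ⇒  L[2][0]=9, U row2=(0, 3, 6)

U[2][2] = 6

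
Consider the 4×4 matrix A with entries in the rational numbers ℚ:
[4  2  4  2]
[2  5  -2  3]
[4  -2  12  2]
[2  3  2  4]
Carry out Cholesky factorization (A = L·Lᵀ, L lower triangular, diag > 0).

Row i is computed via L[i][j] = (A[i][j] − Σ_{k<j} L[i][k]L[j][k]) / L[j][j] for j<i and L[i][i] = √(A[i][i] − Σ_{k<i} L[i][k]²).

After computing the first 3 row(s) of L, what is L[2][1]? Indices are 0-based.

Step 1: L[0][0] = √(4) = 2.
  L[1][0] = (2) / L[0][0] = 1.
Step 2: L[1][1] = √(4) = 2.
  L[2][0] = (4) / L[0][0] = 2.
  L[2][1] = (-4) / L[1][1] = -2.
Step 3: L[2][2] = √(4) = 2.

L[2][1] = -2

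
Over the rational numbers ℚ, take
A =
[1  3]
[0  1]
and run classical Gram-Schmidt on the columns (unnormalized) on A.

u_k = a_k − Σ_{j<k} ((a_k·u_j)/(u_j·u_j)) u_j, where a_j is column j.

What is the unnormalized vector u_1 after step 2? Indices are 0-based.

Step 1: u_0 = a_0 = (1, 0).
Step 2: u_1 = a_1 − (3)·u_0 = (0, 1).

u_1 = (0, 1)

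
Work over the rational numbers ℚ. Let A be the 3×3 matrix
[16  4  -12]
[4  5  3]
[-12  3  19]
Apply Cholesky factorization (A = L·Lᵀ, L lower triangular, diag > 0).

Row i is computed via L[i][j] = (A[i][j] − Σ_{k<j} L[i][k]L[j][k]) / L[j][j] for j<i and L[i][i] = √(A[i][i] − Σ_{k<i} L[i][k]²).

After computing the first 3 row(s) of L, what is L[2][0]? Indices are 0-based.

L[2][0] = -3

Step 1: L[0][0] = √(16) = 4.
  L[1][0] = (4) / L[0][0] = 1.
Step 2: L[1][1] = √(4) = 2.
  L[2][0] = (-12) / L[0][0] = -3.
  L[2][1] = (6) / L[1][1] = 3.
Step 3: L[2][2] = √(1) = 1.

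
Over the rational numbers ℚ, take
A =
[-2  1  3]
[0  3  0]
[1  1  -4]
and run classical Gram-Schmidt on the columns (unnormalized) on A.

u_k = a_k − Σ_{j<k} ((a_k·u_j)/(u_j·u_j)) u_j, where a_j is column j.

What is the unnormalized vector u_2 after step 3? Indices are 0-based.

u_2 = (-5/6, 5/6, -5/3)

Step 1: u_0 = a_0 = (-2, 0, 1).
Step 2: u_1 = a_1 − (-1/5)·u_0 = (3/5, 3, 6/5).
Step 3: u_2 = a_2 − (-2)·u_0 − (-5/18)·u_1 = (-5/6, 5/6, -5/3).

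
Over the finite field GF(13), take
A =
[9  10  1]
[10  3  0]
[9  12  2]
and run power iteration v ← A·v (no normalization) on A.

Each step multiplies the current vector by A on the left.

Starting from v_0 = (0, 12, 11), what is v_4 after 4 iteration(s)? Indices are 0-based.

v_0 = (0, 12, 11).
v_1 = A·v_0 = (1, 10, 10).
v_2 = A·v_1 = (2, 1, 6).
v_3 = A·v_2 = (8, 10, 3).
v_4 = A·v_3 = (6, 6, 3).

v_4 = (6, 6, 3)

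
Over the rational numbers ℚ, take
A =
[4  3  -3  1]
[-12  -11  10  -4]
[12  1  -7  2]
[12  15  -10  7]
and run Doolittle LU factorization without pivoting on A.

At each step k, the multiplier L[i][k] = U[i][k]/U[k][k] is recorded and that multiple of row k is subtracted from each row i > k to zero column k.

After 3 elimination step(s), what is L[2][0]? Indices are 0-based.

L[2][0] = 3

[col 0] pivot 4
  R1 -= -3*R0 → (0, -2, 1, -1)  (L[1][0] := -3)
  R2 -= 3*R0 → (0, -8, 2, -1)  (L[2][0] := 3)
  R3 -= 3*R0 → (0, 6, -1, 4)  (L[3][0] := 3)
[col 1] pivot -2
  R2 -= 4*R1 → (0, 0, -2, 3)  (L[2][1] := 4)
  R3 -= -3*R1 → (0, 0, 2, 1)  (L[3][1] := -3)
[col 2] pivot -2
  R3 -= -1*R2 → (0, 0, 0, 4)  (L[3][2] := -1)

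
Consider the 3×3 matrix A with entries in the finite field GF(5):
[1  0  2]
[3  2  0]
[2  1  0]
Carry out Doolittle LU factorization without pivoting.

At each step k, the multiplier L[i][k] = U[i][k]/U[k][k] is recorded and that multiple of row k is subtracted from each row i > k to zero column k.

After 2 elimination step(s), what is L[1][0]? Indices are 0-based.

L[1][0] = 3

[col 0] pivot 1
  R1 -= 3*R0 → (0, 2, 4)  (L[1][0] := 3)
  R2 -= 2*R0 → (0, 1, 1)  (L[2][0] := 2)
[col 1] pivot 2
  R2 -= 3*R1 → (0, 0, 4)  (L[2][1] := 3)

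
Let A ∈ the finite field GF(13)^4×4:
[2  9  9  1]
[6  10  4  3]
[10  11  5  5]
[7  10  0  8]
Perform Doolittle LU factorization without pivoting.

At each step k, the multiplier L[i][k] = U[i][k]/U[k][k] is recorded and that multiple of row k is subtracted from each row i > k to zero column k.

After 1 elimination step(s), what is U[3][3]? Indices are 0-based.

U[3][3] = 11

k=0: U[0][0]=2
  eliminate (1,0): mult=3, new row 1: (0, 9, 3, 0); set L[1][0]=3
  eliminate (2,0): mult=5, new row 2: (0, 5, 12, 0); set L[2][0]=5
  eliminate (3,0): mult=10, new row 3: (0, 11, 1, 11); set L[3][0]=10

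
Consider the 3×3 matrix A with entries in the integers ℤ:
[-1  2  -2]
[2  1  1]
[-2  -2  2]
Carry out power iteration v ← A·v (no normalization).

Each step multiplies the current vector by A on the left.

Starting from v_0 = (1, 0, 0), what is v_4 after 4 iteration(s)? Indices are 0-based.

v_4 = (73, -18, -70)

v_0 = (1, 0, 0).
v_1 = A·v_0 = (-1, 2, -2).
v_2 = A·v_1 = (9, -2, -6).
v_3 = A·v_2 = (-1, 10, -26).
v_4 = A·v_3 = (73, -18, -70).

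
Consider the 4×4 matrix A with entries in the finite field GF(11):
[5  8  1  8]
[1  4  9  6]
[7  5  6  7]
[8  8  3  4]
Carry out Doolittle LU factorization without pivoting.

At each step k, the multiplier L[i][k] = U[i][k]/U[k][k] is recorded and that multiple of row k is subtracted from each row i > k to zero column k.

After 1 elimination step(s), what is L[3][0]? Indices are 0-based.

k=0: U[0][0]=5
  eliminate (1,0): mult=9, new row 1: (0, 9, 0, 0); set L[1][0]=9
  eliminate (2,0): mult=8, new row 2: (0, 7, 9, 9); set L[2][0]=8
  eliminate (3,0): mult=6, new row 3: (0, 4, 8, 0); set L[3][0]=6

L[3][0] = 6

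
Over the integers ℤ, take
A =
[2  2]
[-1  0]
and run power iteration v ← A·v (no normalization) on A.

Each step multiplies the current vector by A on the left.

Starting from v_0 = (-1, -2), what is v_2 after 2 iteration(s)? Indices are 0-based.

v_2 = (-10, 6)

v_0 = (-1, -2).
v_1 = A·v_0 = (-6, 1).
v_2 = A·v_1 = (-10, 6).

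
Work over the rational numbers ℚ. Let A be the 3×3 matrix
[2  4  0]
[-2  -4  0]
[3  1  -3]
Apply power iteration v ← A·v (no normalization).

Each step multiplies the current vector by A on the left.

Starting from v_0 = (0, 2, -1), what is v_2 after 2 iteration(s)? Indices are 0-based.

v_2 = (-16, 16, 1)

v_0 = (0, 2, -1).
v_1 = A·v_0 = (8, -8, 5).
v_2 = A·v_1 = (-16, 16, 1).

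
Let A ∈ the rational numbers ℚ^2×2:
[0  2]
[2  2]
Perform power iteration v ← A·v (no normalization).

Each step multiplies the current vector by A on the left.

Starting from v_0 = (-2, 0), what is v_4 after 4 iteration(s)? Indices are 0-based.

v_0 = (-2, 0).
v_1 = A·v_0 = (0, -4).
v_2 = A·v_1 = (-8, -8).
v_3 = A·v_2 = (-16, -32).
v_4 = A·v_3 = (-64, -96).

v_4 = (-64, -96)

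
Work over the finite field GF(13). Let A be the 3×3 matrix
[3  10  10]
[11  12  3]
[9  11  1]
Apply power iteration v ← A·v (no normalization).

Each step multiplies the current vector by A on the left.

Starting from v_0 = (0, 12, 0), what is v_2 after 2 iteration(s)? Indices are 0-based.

v_0 = (0, 12, 0).
v_1 = A·v_0 = (3, 1, 2).
v_2 = A·v_1 = (0, 12, 1).

v_2 = (0, 12, 1)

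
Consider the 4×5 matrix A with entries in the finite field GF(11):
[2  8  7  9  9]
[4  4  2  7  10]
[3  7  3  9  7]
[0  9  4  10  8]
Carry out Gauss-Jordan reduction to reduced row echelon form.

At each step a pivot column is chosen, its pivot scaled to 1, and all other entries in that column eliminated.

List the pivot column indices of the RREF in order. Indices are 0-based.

pivot columns: 0, 1, 2, 3

[1] R0 /= 2  ⇒  (1, 4, 9, 10, 10)
     R1 -= 4·R0  ⇒  (0, 10, 10, 0, 3)
     R2 -= 3·R0  ⇒  (0, 6, 9, 1, 10)
[2] R1 /= 10  ⇒  (0, 1, 1, 0, 8)
     R0 -= 4·R1  ⇒  (1, 0, 5, 10, 0)
     R2 -= 6·R1  ⇒  (0, 0, 3, 1, 6)
     R3 -= 9·R1  ⇒  (0, 0, 6, 10, 2)
[3] R2 /= 3  ⇒  (0, 0, 1, 4, 2)
     R0 -= 5·R2  ⇒  (1, 0, 0, 1, 1)
     R1 -= 1·R2  ⇒  (0, 1, 0, 7, 6)
     R3 -= 6·R2  ⇒  (0, 0, 0, 8, 1)
[4] R3 /= 8  ⇒  (0, 0, 0, 1, 7)
     R0 -= 1·R3  ⇒  (1, 0, 0, 0, 5)
     R1 -= 7·R3  ⇒  (0, 1, 0, 0, 1)
     R2 -= 4·R3  ⇒  (0, 0, 1, 0, 7)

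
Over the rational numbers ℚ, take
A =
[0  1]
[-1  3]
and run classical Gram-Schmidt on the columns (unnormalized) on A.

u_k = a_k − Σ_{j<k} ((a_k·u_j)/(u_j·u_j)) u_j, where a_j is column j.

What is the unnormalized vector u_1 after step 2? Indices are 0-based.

u_1 = (1, 0)

Step 1: u_0 = a_0 = (0, -1).
Step 2: u_1 = a_1 − (-3)·u_0 = (1, 0).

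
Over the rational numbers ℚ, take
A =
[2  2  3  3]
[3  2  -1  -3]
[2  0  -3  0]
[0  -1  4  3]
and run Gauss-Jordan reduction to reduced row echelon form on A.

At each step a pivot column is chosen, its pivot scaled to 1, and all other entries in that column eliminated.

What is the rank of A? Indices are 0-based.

rank = 4

pivot(0,0)=2: scale R0 → (1, 1, 3/2, 3/2)
  clear (1,0): R1 −= (3)R0 → (0, -1, -11/2, -15/2)
  clear (2,0): R2 −= (2)R0 → (0, -2, -6, -3)
pivot(1,1)=-1: scale R1 → (0, 1, 11/2, 15/2)
  clear (0,1): R0 −= (1)R1 → (1, 0, -4, -6)
  clear (2,1): R2 −= (-2)R1 → (0, 0, 5, 12)
  clear (3,1): R3 −= (-1)R1 → (0, 0, 19/2, 21/2)
pivot(2,2)=5: scale R2 → (0, 0, 1, 12/5)
  clear (0,2): R0 −= (-4)R2 → (1, 0, 0, 18/5)
  clear (1,2): R1 −= (11/2)R2 → (0, 1, 0, -57/10)
  clear (3,2): R3 −= (19/2)R2 → (0, 0, 0, -123/10)
pivot(3,3)=-123/10: scale R3 → (0, 0, 0, 1)
  clear (0,3): R0 −= (18/5)R3 → (1, 0, 0, 0)
  clear (1,3): R1 −= (-57/10)R3 → (0, 1, 0, 0)
  clear (2,3): R2 −= (12/5)R3 → (0, 0, 1, 0)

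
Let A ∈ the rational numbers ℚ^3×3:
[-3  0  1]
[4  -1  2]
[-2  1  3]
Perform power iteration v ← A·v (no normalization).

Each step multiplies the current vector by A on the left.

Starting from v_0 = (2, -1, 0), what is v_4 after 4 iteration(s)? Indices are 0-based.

v_4 = (48, -341, 20)

v_0 = (2, -1, 0).
v_1 = A·v_0 = (-6, 9, -5).
v_2 = A·v_1 = (13, -43, 6).
v_3 = A·v_2 = (-33, 107, -51).
v_4 = A·v_3 = (48, -341, 20).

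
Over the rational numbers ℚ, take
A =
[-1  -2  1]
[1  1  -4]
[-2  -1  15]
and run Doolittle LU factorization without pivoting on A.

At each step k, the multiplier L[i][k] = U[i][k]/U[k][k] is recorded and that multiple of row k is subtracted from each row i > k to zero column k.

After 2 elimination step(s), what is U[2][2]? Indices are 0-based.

[col 0] pivot -1
  R1 -= -1*R0 → (0, -1, -3)  (L[1][0] := -1)
  R2 -= 2*R0 → (0, 3, 13)  (L[2][0] := 2)
[col 1] pivot -1
  R2 -= -3*R1 → (0, 0, 4)  (L[2][1] := -3)

U[2][2] = 4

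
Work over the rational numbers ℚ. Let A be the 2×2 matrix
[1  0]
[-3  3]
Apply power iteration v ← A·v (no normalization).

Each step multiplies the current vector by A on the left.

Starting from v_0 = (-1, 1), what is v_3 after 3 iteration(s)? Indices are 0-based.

v_3 = (-1, 66)

v_0 = (-1, 1).
v_1 = A·v_0 = (-1, 6).
v_2 = A·v_1 = (-1, 21).
v_3 = A·v_2 = (-1, 66).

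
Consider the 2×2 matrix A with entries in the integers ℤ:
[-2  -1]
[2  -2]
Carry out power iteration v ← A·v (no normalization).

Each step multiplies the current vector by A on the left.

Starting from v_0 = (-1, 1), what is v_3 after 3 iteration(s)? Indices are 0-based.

v_0 = (-1, 1).
v_1 = A·v_0 = (1, -4).
v_2 = A·v_1 = (2, 10).
v_3 = A·v_2 = (-14, -16).

v_3 = (-14, -16)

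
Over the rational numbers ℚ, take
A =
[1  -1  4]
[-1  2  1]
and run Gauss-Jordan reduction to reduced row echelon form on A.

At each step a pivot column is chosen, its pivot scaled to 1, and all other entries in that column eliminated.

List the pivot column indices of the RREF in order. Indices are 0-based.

pivot(0,0)=1: scale R0 → (1, -1, 4)
  clear (1,0): R1 −= (-1)R0 → (0, 1, 5)
pivot(1,1)=1: scale R1 → (0, 1, 5)
  clear (0,1): R0 −= (-1)R1 → (1, 0, 9)

pivot columns: 0, 1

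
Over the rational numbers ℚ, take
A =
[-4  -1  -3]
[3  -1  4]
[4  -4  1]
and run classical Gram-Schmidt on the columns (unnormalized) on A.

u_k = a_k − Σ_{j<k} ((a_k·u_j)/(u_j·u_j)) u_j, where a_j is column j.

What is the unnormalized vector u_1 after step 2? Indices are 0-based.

Step 1: u_0 = a_0 = (-4, 3, 4).
Step 2: u_1 = a_1 − (-15/41)·u_0 = (-101/41, 4/41, -104/41).

u_1 = (-101/41, 4/41, -104/41)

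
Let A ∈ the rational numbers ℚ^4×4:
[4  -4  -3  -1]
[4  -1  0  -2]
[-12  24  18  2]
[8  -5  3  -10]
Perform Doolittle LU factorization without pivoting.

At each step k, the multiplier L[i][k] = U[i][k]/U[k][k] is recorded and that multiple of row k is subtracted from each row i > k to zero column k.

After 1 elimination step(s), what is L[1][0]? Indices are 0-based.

L[1][0] = 1

k=0: U[0][0]=4
  eliminate (1,0): mult=1, new row 1: (0, 3, 3, -1); set L[1][0]=1
  eliminate (2,0): mult=-3, new row 2: (0, 12, 9, -1); set L[2][0]=-3
  eliminate (3,0): mult=2, new row 3: (0, 3, 9, -8); set L[3][0]=2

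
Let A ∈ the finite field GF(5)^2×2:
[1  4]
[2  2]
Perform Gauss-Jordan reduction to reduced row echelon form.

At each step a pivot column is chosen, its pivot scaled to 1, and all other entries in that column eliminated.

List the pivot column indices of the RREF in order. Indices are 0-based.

[1] R0 /= 1  ⇒  (1, 4)
     R1 -= 2·R0  ⇒  (0, 4)
[2] R1 /= 4  ⇒  (0, 1)
     R0 -= 4·R1  ⇒  (1, 0)

pivot columns: 0, 1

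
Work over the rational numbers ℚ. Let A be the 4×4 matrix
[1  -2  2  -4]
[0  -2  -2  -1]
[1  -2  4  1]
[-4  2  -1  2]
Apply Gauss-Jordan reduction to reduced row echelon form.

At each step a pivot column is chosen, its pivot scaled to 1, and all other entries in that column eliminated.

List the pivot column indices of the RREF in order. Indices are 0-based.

step 1: normalize row 0 (÷1) = (1, -2, 2, -4)
  row 2: subtract 1×row0 = (0, 0, 2, 5)
  row 3: subtract -4×row0 = (0, -6, 7, -14)
step 2: normalize row 1 (÷-2) = (0, 1, 1, 1/2)
  row 0: subtract -2×row1 = (1, 0, 4, -3)
  row 3: subtract -6×row1 = (0, 0, 13, -11)
step 3: normalize row 2 (÷2) = (0, 0, 1, 5/2)
  row 0: subtract 4×row2 = (1, 0, 0, -13)
  row 1: subtract 1×row2 = (0, 1, 0, -2)
  row 3: subtract 13×row2 = (0, 0, 0, -87/2)
step 4: normalize row 3 (÷-87/2) = (0, 0, 0, 1)
  row 0: subtract -13×row3 = (1, 0, 0, 0)
  row 1: subtract -2×row3 = (0, 1, 0, 0)
  row 2: subtract 5/2×row3 = (0, 0, 1, 0)

pivot columns: 0, 1, 2, 3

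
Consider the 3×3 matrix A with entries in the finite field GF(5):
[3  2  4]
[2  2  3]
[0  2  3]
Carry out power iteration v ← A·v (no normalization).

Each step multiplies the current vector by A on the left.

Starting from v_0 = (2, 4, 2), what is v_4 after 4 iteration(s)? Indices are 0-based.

v_4 = (0, 2, 2)

v_0 = (2, 4, 2).
v_1 = A·v_0 = (2, 3, 4).
v_2 = A·v_1 = (3, 2, 3).
v_3 = A·v_2 = (0, 4, 3).
v_4 = A·v_3 = (0, 2, 2).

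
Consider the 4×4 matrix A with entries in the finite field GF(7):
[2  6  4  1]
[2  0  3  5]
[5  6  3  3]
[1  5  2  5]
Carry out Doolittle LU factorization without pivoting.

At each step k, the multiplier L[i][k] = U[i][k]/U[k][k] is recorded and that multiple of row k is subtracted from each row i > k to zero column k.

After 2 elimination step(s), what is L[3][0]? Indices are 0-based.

L[3][0] = 4

k=0: U[0][0]=2
  eliminate (1,0): mult=1, new row 1: (0, 1, 6, 4); set L[1][0]=1
  eliminate (2,0): mult=6, new row 2: (0, 5, 0, 4); set L[2][0]=6
  eliminate (3,0): mult=4, new row 3: (0, 2, 0, 1); set L[3][0]=4
k=1: U[1][1]=1
  eliminate (2,1): mult=5, new row 2: (0, 0, 5, 5); set L[2][1]=5
  eliminate (3,1): mult=2, new row 3: (0, 0, 2, 0); set L[3][1]=2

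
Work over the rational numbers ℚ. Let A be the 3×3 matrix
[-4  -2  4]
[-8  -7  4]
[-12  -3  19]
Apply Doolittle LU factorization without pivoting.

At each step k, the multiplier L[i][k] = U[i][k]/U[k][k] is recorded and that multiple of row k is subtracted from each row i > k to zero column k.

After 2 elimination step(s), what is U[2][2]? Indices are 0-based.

[col 0] pivot -4
  R1 -= 2*R0 → (0, -3, -4)  (L[1][0] := 2)
  R2 -= 3*R0 → (0, 3, 7)  (L[2][0] := 3)
[col 1] pivot -3
  R2 -= -1*R1 → (0, 0, 3)  (L[2][1] := -1)

U[2][2] = 3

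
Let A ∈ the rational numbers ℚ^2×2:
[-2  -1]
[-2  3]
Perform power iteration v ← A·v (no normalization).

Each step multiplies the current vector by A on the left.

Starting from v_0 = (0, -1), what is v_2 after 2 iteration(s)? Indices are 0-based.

v_2 = (1, -11)

v_0 = (0, -1).
v_1 = A·v_0 = (1, -3).
v_2 = A·v_1 = (1, -11).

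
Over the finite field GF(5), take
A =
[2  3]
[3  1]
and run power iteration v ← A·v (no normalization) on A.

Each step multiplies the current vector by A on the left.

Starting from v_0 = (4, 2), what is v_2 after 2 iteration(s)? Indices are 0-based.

v_0 = (4, 2).
v_1 = A·v_0 = (4, 4).
v_2 = A·v_1 = (0, 1).

v_2 = (0, 1)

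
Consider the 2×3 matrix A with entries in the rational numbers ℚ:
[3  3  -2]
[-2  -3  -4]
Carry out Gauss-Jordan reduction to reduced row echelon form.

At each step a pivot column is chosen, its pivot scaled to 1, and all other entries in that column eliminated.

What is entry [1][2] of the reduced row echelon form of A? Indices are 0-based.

M[1][2] = 16/3

[1] R0 /= 3  ⇒  (1, 1, -2/3)
     R1 -= -2·R0  ⇒  (0, -1, -16/3)
[2] R1 /= -1  ⇒  (0, 1, 16/3)
     R0 -= 1·R1  ⇒  (1, 0, -6)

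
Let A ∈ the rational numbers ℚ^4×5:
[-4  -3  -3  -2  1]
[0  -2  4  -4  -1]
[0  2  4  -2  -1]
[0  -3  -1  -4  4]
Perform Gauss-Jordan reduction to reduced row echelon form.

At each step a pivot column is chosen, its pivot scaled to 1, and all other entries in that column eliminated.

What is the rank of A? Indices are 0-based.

pivot(0,0)=-4: scale R0 → (1, 3/4, 3/4, 1/2, -1/4)
pivot(1,1)=-2: scale R1 → (0, 1, -2, 2, 1/2)
  clear (0,1): R0 −= (3/4)R1 → (1, 0, 9/4, -1, -5/8)
  clear (2,1): R2 −= (2)R1 → (0, 0, 8, -6, -2)
  clear (3,1): R3 −= (-3)R1 → (0, 0, -7, 2, 11/2)
pivot(2,2)=8: scale R2 → (0, 0, 1, -3/4, -1/4)
  clear (0,2): R0 −= (9/4)R2 → (1, 0, 0, 11/16, -1/16)
  clear (1,2): R1 −= (-2)R2 → (0, 1, 0, 1/2, 0)
  clear (3,2): R3 −= (-7)R2 → (0, 0, 0, -13/4, 15/4)
pivot(3,3)=-13/4: scale R3 → (0, 0, 0, 1, -15/13)
  clear (0,3): R0 −= (11/16)R3 → (1, 0, 0, 0, 19/26)
  clear (1,3): R1 −= (1/2)R3 → (0, 1, 0, 0, 15/26)
  clear (2,3): R2 −= (-3/4)R3 → (0, 0, 1, 0, -29/26)

rank = 4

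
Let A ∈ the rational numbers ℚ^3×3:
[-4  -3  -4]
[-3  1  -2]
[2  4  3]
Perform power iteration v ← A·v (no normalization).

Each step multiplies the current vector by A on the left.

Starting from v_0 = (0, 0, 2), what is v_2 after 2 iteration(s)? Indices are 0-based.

v_0 = (0, 0, 2).
v_1 = A·v_0 = (-8, -4, 6).
v_2 = A·v_1 = (20, 8, -14).

v_2 = (20, 8, -14)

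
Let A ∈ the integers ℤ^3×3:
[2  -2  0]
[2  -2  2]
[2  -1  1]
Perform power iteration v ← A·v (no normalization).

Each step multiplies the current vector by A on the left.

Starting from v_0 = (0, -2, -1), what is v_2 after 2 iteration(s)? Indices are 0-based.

v_2 = (4, 6, 7)

v_0 = (0, -2, -1).
v_1 = A·v_0 = (4, 2, 1).
v_2 = A·v_1 = (4, 6, 7).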